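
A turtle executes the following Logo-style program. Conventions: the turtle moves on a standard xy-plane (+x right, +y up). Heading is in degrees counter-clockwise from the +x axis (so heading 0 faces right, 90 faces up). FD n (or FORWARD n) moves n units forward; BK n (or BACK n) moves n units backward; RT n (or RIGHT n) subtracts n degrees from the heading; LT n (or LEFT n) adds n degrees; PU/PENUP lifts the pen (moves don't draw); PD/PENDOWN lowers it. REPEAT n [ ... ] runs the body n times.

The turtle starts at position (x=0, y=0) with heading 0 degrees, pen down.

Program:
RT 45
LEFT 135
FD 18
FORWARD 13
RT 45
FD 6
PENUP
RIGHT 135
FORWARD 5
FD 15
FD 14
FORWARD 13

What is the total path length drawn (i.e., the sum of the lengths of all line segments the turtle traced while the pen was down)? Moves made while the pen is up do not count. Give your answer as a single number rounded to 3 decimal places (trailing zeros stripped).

Answer: 37

Derivation:
Executing turtle program step by step:
Start: pos=(0,0), heading=0, pen down
RT 45: heading 0 -> 315
LT 135: heading 315 -> 90
FD 18: (0,0) -> (0,18) [heading=90, draw]
FD 13: (0,18) -> (0,31) [heading=90, draw]
RT 45: heading 90 -> 45
FD 6: (0,31) -> (4.243,35.243) [heading=45, draw]
PU: pen up
RT 135: heading 45 -> 270
FD 5: (4.243,35.243) -> (4.243,30.243) [heading=270, move]
FD 15: (4.243,30.243) -> (4.243,15.243) [heading=270, move]
FD 14: (4.243,15.243) -> (4.243,1.243) [heading=270, move]
FD 13: (4.243,1.243) -> (4.243,-11.757) [heading=270, move]
Final: pos=(4.243,-11.757), heading=270, 3 segment(s) drawn

Segment lengths:
  seg 1: (0,0) -> (0,18), length = 18
  seg 2: (0,18) -> (0,31), length = 13
  seg 3: (0,31) -> (4.243,35.243), length = 6
Total = 37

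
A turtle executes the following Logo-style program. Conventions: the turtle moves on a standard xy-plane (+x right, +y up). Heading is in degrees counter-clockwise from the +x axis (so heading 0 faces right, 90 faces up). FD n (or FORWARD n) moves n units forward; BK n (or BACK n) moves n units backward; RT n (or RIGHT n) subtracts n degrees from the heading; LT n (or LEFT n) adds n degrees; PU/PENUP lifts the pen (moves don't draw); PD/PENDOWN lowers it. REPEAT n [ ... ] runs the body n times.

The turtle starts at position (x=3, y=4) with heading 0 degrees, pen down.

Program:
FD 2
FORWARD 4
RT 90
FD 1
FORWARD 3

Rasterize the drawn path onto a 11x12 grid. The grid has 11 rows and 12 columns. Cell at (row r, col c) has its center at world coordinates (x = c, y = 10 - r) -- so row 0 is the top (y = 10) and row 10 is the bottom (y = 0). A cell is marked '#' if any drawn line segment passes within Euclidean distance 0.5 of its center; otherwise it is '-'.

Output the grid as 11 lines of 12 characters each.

Segment 0: (3,4) -> (5,4)
Segment 1: (5,4) -> (9,4)
Segment 2: (9,4) -> (9,3)
Segment 3: (9,3) -> (9,0)

Answer: ------------
------------
------------
------------
------------
------------
---#######--
---------#--
---------#--
---------#--
---------#--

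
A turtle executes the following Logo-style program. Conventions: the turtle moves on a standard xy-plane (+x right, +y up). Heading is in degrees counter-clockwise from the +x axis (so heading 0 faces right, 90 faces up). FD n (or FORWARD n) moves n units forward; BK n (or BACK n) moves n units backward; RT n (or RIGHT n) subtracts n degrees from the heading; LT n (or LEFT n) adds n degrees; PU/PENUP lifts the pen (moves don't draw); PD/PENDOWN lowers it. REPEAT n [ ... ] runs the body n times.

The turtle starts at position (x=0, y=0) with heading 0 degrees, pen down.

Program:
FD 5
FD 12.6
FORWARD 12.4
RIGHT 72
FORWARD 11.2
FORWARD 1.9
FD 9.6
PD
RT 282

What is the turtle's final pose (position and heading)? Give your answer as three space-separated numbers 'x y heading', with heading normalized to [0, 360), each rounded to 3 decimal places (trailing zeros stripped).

Executing turtle program step by step:
Start: pos=(0,0), heading=0, pen down
FD 5: (0,0) -> (5,0) [heading=0, draw]
FD 12.6: (5,0) -> (17.6,0) [heading=0, draw]
FD 12.4: (17.6,0) -> (30,0) [heading=0, draw]
RT 72: heading 0 -> 288
FD 11.2: (30,0) -> (33.461,-10.652) [heading=288, draw]
FD 1.9: (33.461,-10.652) -> (34.048,-12.459) [heading=288, draw]
FD 9.6: (34.048,-12.459) -> (37.015,-21.589) [heading=288, draw]
PD: pen down
RT 282: heading 288 -> 6
Final: pos=(37.015,-21.589), heading=6, 6 segment(s) drawn

Answer: 37.015 -21.589 6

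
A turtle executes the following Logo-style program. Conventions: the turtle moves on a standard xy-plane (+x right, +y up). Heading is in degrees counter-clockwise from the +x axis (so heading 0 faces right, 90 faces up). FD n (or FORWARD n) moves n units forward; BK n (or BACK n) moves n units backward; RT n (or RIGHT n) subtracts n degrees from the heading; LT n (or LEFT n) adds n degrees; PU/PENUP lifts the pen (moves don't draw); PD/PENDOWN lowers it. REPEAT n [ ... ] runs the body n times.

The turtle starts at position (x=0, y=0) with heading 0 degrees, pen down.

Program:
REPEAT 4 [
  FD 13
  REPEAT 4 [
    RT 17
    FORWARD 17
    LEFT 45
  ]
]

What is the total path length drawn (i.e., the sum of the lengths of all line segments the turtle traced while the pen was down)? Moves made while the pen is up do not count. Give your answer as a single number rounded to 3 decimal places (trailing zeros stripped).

Answer: 324

Derivation:
Executing turtle program step by step:
Start: pos=(0,0), heading=0, pen down
REPEAT 4 [
  -- iteration 1/4 --
  FD 13: (0,0) -> (13,0) [heading=0, draw]
  REPEAT 4 [
    -- iteration 1/4 --
    RT 17: heading 0 -> 343
    FD 17: (13,0) -> (29.257,-4.97) [heading=343, draw]
    LT 45: heading 343 -> 28
    -- iteration 2/4 --
    RT 17: heading 28 -> 11
    FD 17: (29.257,-4.97) -> (45.945,-1.727) [heading=11, draw]
    LT 45: heading 11 -> 56
    -- iteration 3/4 --
    RT 17: heading 56 -> 39
    FD 17: (45.945,-1.727) -> (59.156,8.972) [heading=39, draw]
    LT 45: heading 39 -> 84
    -- iteration 4/4 --
    RT 17: heading 84 -> 67
    FD 17: (59.156,8.972) -> (65.799,24.62) [heading=67, draw]
    LT 45: heading 67 -> 112
  ]
  -- iteration 2/4 --
  FD 13: (65.799,24.62) -> (60.929,36.674) [heading=112, draw]
  REPEAT 4 [
    -- iteration 1/4 --
    RT 17: heading 112 -> 95
    FD 17: (60.929,36.674) -> (59.447,53.609) [heading=95, draw]
    LT 45: heading 95 -> 140
    -- iteration 2/4 --
    RT 17: heading 140 -> 123
    FD 17: (59.447,53.609) -> (50.188,67.867) [heading=123, draw]
    LT 45: heading 123 -> 168
    -- iteration 3/4 --
    RT 17: heading 168 -> 151
    FD 17: (50.188,67.867) -> (35.32,76.108) [heading=151, draw]
    LT 45: heading 151 -> 196
    -- iteration 4/4 --
    RT 17: heading 196 -> 179
    FD 17: (35.32,76.108) -> (18.322,76.405) [heading=179, draw]
    LT 45: heading 179 -> 224
  ]
  -- iteration 3/4 --
  FD 13: (18.322,76.405) -> (8.971,67.374) [heading=224, draw]
  REPEAT 4 [
    -- iteration 1/4 --
    RT 17: heading 224 -> 207
    FD 17: (8.971,67.374) -> (-6.176,59.657) [heading=207, draw]
    LT 45: heading 207 -> 252
    -- iteration 2/4 --
    RT 17: heading 252 -> 235
    FD 17: (-6.176,59.657) -> (-15.927,45.731) [heading=235, draw]
    LT 45: heading 235 -> 280
    -- iteration 3/4 --
    RT 17: heading 280 -> 263
    FD 17: (-15.927,45.731) -> (-17.999,28.858) [heading=263, draw]
    LT 45: heading 263 -> 308
    -- iteration 4/4 --
    RT 17: heading 308 -> 291
    FD 17: (-17.999,28.858) -> (-11.906,12.987) [heading=291, draw]
    LT 45: heading 291 -> 336
  ]
  -- iteration 4/4 --
  FD 13: (-11.906,12.987) -> (-0.03,7.699) [heading=336, draw]
  REPEAT 4 [
    -- iteration 1/4 --
    RT 17: heading 336 -> 319
    FD 17: (-0.03,7.699) -> (12.8,-3.454) [heading=319, draw]
    LT 45: heading 319 -> 4
    -- iteration 2/4 --
    RT 17: heading 4 -> 347
    FD 17: (12.8,-3.454) -> (29.364,-7.278) [heading=347, draw]
    LT 45: heading 347 -> 32
    -- iteration 3/4 --
    RT 17: heading 32 -> 15
    FD 17: (29.364,-7.278) -> (45.785,-2.878) [heading=15, draw]
    LT 45: heading 15 -> 60
    -- iteration 4/4 --
    RT 17: heading 60 -> 43
    FD 17: (45.785,-2.878) -> (58.218,8.716) [heading=43, draw]
    LT 45: heading 43 -> 88
  ]
]
Final: pos=(58.218,8.716), heading=88, 20 segment(s) drawn

Segment lengths:
  seg 1: (0,0) -> (13,0), length = 13
  seg 2: (13,0) -> (29.257,-4.97), length = 17
  seg 3: (29.257,-4.97) -> (45.945,-1.727), length = 17
  seg 4: (45.945,-1.727) -> (59.156,8.972), length = 17
  seg 5: (59.156,8.972) -> (65.799,24.62), length = 17
  seg 6: (65.799,24.62) -> (60.929,36.674), length = 13
  seg 7: (60.929,36.674) -> (59.447,53.609), length = 17
  seg 8: (59.447,53.609) -> (50.188,67.867), length = 17
  seg 9: (50.188,67.867) -> (35.32,76.108), length = 17
  seg 10: (35.32,76.108) -> (18.322,76.405), length = 17
  seg 11: (18.322,76.405) -> (8.971,67.374), length = 13
  seg 12: (8.971,67.374) -> (-6.176,59.657), length = 17
  seg 13: (-6.176,59.657) -> (-15.927,45.731), length = 17
  seg 14: (-15.927,45.731) -> (-17.999,28.858), length = 17
  seg 15: (-17.999,28.858) -> (-11.906,12.987), length = 17
  seg 16: (-11.906,12.987) -> (-0.03,7.699), length = 13
  seg 17: (-0.03,7.699) -> (12.8,-3.454), length = 17
  seg 18: (12.8,-3.454) -> (29.364,-7.278), length = 17
  seg 19: (29.364,-7.278) -> (45.785,-2.878), length = 17
  seg 20: (45.785,-2.878) -> (58.218,8.716), length = 17
Total = 324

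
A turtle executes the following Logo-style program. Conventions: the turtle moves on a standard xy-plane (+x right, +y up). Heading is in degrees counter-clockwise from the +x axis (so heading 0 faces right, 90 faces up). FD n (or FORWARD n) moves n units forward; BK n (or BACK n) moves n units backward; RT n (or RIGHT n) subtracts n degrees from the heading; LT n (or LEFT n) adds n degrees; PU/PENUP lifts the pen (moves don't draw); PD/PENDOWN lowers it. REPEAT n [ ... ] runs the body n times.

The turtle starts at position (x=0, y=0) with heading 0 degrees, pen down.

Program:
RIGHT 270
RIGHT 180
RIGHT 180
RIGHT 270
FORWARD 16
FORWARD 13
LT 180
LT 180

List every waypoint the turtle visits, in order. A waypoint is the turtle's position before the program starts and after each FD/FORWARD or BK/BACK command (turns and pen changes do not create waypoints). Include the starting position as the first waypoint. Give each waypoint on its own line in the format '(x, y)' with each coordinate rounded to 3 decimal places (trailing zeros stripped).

Executing turtle program step by step:
Start: pos=(0,0), heading=0, pen down
RT 270: heading 0 -> 90
RT 180: heading 90 -> 270
RT 180: heading 270 -> 90
RT 270: heading 90 -> 180
FD 16: (0,0) -> (-16,0) [heading=180, draw]
FD 13: (-16,0) -> (-29,0) [heading=180, draw]
LT 180: heading 180 -> 0
LT 180: heading 0 -> 180
Final: pos=(-29,0), heading=180, 2 segment(s) drawn
Waypoints (3 total):
(0, 0)
(-16, 0)
(-29, 0)

Answer: (0, 0)
(-16, 0)
(-29, 0)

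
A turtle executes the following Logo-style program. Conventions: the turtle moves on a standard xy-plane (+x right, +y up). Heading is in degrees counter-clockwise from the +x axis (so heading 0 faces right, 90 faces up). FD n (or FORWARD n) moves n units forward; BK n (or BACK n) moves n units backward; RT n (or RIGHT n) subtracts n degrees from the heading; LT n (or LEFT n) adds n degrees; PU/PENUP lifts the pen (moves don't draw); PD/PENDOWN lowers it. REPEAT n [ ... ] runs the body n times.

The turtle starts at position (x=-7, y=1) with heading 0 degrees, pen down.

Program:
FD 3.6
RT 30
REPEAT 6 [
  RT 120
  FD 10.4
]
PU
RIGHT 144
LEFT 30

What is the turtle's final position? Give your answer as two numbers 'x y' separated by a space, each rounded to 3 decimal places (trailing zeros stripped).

Executing turtle program step by step:
Start: pos=(-7,1), heading=0, pen down
FD 3.6: (-7,1) -> (-3.4,1) [heading=0, draw]
RT 30: heading 0 -> 330
REPEAT 6 [
  -- iteration 1/6 --
  RT 120: heading 330 -> 210
  FD 10.4: (-3.4,1) -> (-12.407,-4.2) [heading=210, draw]
  -- iteration 2/6 --
  RT 120: heading 210 -> 90
  FD 10.4: (-12.407,-4.2) -> (-12.407,6.2) [heading=90, draw]
  -- iteration 3/6 --
  RT 120: heading 90 -> 330
  FD 10.4: (-12.407,6.2) -> (-3.4,1) [heading=330, draw]
  -- iteration 4/6 --
  RT 120: heading 330 -> 210
  FD 10.4: (-3.4,1) -> (-12.407,-4.2) [heading=210, draw]
  -- iteration 5/6 --
  RT 120: heading 210 -> 90
  FD 10.4: (-12.407,-4.2) -> (-12.407,6.2) [heading=90, draw]
  -- iteration 6/6 --
  RT 120: heading 90 -> 330
  FD 10.4: (-12.407,6.2) -> (-3.4,1) [heading=330, draw]
]
PU: pen up
RT 144: heading 330 -> 186
LT 30: heading 186 -> 216
Final: pos=(-3.4,1), heading=216, 7 segment(s) drawn

Answer: -3.4 1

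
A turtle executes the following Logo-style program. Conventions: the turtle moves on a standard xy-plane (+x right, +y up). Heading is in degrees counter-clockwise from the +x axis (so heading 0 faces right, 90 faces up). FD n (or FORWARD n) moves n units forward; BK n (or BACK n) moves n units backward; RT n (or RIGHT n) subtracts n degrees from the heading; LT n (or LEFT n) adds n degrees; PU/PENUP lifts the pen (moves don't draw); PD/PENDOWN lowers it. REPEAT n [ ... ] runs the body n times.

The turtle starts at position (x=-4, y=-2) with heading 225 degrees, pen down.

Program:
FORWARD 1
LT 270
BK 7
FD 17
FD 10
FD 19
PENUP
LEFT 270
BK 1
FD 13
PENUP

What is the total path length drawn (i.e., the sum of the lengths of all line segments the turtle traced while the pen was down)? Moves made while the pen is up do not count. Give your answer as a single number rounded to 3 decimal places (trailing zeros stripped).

Executing turtle program step by step:
Start: pos=(-4,-2), heading=225, pen down
FD 1: (-4,-2) -> (-4.707,-2.707) [heading=225, draw]
LT 270: heading 225 -> 135
BK 7: (-4.707,-2.707) -> (0.243,-7.657) [heading=135, draw]
FD 17: (0.243,-7.657) -> (-11.778,4.364) [heading=135, draw]
FD 10: (-11.778,4.364) -> (-18.849,11.435) [heading=135, draw]
FD 19: (-18.849,11.435) -> (-32.284,24.87) [heading=135, draw]
PU: pen up
LT 270: heading 135 -> 45
BK 1: (-32.284,24.87) -> (-32.991,24.163) [heading=45, move]
FD 13: (-32.991,24.163) -> (-23.799,33.355) [heading=45, move]
PU: pen up
Final: pos=(-23.799,33.355), heading=45, 5 segment(s) drawn

Segment lengths:
  seg 1: (-4,-2) -> (-4.707,-2.707), length = 1
  seg 2: (-4.707,-2.707) -> (0.243,-7.657), length = 7
  seg 3: (0.243,-7.657) -> (-11.778,4.364), length = 17
  seg 4: (-11.778,4.364) -> (-18.849,11.435), length = 10
  seg 5: (-18.849,11.435) -> (-32.284,24.87), length = 19
Total = 54

Answer: 54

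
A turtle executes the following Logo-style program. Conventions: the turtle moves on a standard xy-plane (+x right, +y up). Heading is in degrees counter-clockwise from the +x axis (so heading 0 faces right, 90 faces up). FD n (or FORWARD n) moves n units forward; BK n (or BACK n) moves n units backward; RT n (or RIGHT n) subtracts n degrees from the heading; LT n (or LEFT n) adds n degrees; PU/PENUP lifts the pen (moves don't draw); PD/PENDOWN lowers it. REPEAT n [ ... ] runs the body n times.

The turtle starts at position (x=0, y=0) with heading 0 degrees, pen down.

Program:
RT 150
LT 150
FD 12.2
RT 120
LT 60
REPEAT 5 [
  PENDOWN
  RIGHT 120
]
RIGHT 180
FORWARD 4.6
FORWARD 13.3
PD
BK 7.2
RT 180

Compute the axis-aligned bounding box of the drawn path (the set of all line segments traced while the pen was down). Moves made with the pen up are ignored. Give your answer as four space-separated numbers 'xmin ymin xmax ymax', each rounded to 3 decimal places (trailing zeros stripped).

Answer: 0 -15.502 12.2 0

Derivation:
Executing turtle program step by step:
Start: pos=(0,0), heading=0, pen down
RT 150: heading 0 -> 210
LT 150: heading 210 -> 0
FD 12.2: (0,0) -> (12.2,0) [heading=0, draw]
RT 120: heading 0 -> 240
LT 60: heading 240 -> 300
REPEAT 5 [
  -- iteration 1/5 --
  PD: pen down
  RT 120: heading 300 -> 180
  -- iteration 2/5 --
  PD: pen down
  RT 120: heading 180 -> 60
  -- iteration 3/5 --
  PD: pen down
  RT 120: heading 60 -> 300
  -- iteration 4/5 --
  PD: pen down
  RT 120: heading 300 -> 180
  -- iteration 5/5 --
  PD: pen down
  RT 120: heading 180 -> 60
]
RT 180: heading 60 -> 240
FD 4.6: (12.2,0) -> (9.9,-3.984) [heading=240, draw]
FD 13.3: (9.9,-3.984) -> (3.25,-15.502) [heading=240, draw]
PD: pen down
BK 7.2: (3.25,-15.502) -> (6.85,-9.266) [heading=240, draw]
RT 180: heading 240 -> 60
Final: pos=(6.85,-9.266), heading=60, 4 segment(s) drawn

Segment endpoints: x in {0, 3.25, 6.85, 9.9, 12.2}, y in {-15.502, -9.266, -3.984, 0}
xmin=0, ymin=-15.502, xmax=12.2, ymax=0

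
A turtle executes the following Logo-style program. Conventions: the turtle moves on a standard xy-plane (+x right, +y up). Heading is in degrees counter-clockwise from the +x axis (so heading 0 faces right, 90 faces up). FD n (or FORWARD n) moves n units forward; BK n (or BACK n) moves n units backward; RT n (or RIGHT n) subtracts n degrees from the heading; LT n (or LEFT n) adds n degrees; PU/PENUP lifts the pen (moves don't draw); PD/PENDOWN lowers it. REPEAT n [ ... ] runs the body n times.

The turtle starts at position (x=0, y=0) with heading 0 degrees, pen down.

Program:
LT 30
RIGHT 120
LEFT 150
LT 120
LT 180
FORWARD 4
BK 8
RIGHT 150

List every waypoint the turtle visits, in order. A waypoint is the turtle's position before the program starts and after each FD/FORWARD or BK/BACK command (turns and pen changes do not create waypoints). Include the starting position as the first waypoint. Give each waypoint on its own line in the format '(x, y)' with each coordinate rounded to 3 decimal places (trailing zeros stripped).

Executing turtle program step by step:
Start: pos=(0,0), heading=0, pen down
LT 30: heading 0 -> 30
RT 120: heading 30 -> 270
LT 150: heading 270 -> 60
LT 120: heading 60 -> 180
LT 180: heading 180 -> 0
FD 4: (0,0) -> (4,0) [heading=0, draw]
BK 8: (4,0) -> (-4,0) [heading=0, draw]
RT 150: heading 0 -> 210
Final: pos=(-4,0), heading=210, 2 segment(s) drawn
Waypoints (3 total):
(0, 0)
(4, 0)
(-4, 0)

Answer: (0, 0)
(4, 0)
(-4, 0)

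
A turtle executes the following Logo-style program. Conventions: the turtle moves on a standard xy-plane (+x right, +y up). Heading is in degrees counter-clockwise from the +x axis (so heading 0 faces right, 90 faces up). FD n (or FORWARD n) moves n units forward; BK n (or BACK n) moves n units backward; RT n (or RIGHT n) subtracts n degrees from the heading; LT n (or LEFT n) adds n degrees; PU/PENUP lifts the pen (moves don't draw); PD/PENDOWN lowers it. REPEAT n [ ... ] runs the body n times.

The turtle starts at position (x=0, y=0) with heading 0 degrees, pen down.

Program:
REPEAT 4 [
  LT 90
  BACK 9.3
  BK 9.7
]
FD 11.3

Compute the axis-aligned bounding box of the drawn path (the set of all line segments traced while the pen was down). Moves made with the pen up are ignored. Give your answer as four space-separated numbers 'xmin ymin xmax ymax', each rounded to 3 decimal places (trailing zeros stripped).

Answer: 0 -19 19 0

Derivation:
Executing turtle program step by step:
Start: pos=(0,0), heading=0, pen down
REPEAT 4 [
  -- iteration 1/4 --
  LT 90: heading 0 -> 90
  BK 9.3: (0,0) -> (0,-9.3) [heading=90, draw]
  BK 9.7: (0,-9.3) -> (0,-19) [heading=90, draw]
  -- iteration 2/4 --
  LT 90: heading 90 -> 180
  BK 9.3: (0,-19) -> (9.3,-19) [heading=180, draw]
  BK 9.7: (9.3,-19) -> (19,-19) [heading=180, draw]
  -- iteration 3/4 --
  LT 90: heading 180 -> 270
  BK 9.3: (19,-19) -> (19,-9.7) [heading=270, draw]
  BK 9.7: (19,-9.7) -> (19,0) [heading=270, draw]
  -- iteration 4/4 --
  LT 90: heading 270 -> 0
  BK 9.3: (19,0) -> (9.7,0) [heading=0, draw]
  BK 9.7: (9.7,0) -> (0,0) [heading=0, draw]
]
FD 11.3: (0,0) -> (11.3,0) [heading=0, draw]
Final: pos=(11.3,0), heading=0, 9 segment(s) drawn

Segment endpoints: x in {0, 0, 0, 0, 9.3, 9.7, 11.3, 19, 19}, y in {-19, -9.7, -9.3, 0, 0, 0, 0}
xmin=0, ymin=-19, xmax=19, ymax=0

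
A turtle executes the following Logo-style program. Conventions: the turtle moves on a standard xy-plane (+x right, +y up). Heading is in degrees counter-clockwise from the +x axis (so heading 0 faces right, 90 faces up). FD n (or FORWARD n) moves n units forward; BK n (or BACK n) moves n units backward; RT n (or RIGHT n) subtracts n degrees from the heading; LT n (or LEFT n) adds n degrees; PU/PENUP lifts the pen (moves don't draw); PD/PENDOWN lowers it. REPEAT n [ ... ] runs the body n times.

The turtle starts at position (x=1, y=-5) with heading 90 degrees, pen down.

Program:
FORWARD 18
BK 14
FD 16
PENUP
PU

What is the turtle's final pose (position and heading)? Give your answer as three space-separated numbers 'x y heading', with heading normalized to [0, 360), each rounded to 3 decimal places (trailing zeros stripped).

Executing turtle program step by step:
Start: pos=(1,-5), heading=90, pen down
FD 18: (1,-5) -> (1,13) [heading=90, draw]
BK 14: (1,13) -> (1,-1) [heading=90, draw]
FD 16: (1,-1) -> (1,15) [heading=90, draw]
PU: pen up
PU: pen up
Final: pos=(1,15), heading=90, 3 segment(s) drawn

Answer: 1 15 90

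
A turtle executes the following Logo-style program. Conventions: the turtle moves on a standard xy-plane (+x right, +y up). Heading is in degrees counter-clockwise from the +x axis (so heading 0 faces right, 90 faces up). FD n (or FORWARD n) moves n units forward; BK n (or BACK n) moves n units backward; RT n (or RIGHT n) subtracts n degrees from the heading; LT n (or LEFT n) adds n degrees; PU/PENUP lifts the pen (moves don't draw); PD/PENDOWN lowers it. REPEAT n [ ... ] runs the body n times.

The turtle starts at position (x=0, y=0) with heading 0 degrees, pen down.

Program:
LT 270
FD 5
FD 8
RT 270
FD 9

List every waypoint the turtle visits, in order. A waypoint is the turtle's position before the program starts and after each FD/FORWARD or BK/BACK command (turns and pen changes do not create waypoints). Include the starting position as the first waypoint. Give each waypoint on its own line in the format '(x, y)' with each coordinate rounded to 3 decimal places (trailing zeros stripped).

Answer: (0, 0)
(0, -5)
(0, -13)
(9, -13)

Derivation:
Executing turtle program step by step:
Start: pos=(0,0), heading=0, pen down
LT 270: heading 0 -> 270
FD 5: (0,0) -> (0,-5) [heading=270, draw]
FD 8: (0,-5) -> (0,-13) [heading=270, draw]
RT 270: heading 270 -> 0
FD 9: (0,-13) -> (9,-13) [heading=0, draw]
Final: pos=(9,-13), heading=0, 3 segment(s) drawn
Waypoints (4 total):
(0, 0)
(0, -5)
(0, -13)
(9, -13)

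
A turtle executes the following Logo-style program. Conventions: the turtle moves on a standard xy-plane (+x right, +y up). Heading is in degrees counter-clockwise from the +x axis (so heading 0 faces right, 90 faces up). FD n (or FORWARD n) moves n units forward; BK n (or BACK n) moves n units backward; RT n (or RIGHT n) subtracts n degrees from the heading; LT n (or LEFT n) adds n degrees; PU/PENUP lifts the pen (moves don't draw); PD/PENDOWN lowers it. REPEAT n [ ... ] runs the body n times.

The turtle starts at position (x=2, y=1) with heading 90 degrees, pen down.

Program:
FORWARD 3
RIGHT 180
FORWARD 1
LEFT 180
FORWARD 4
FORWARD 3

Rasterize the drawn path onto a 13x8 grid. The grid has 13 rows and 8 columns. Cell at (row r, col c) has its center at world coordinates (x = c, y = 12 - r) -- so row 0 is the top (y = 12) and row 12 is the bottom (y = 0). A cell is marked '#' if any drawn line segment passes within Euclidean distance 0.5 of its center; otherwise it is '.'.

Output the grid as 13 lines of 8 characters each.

Answer: ........
........
..#.....
..#.....
..#.....
..#.....
..#.....
..#.....
..#.....
..#.....
..#.....
..#.....
........

Derivation:
Segment 0: (2,1) -> (2,4)
Segment 1: (2,4) -> (2,3)
Segment 2: (2,3) -> (2,7)
Segment 3: (2,7) -> (2,10)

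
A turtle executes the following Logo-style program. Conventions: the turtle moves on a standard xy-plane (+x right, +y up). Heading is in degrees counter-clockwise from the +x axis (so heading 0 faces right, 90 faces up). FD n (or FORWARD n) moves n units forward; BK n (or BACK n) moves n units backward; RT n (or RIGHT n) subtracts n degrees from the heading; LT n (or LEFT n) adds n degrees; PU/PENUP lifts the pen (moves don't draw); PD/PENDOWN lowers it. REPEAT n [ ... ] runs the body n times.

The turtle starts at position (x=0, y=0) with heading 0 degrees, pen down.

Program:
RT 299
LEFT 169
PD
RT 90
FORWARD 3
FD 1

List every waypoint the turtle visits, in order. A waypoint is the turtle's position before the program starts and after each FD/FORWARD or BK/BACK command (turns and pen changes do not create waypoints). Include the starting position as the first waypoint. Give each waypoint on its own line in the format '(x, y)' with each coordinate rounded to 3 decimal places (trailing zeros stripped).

Answer: (0, 0)
(-2.298, 1.928)
(-3.064, 2.571)

Derivation:
Executing turtle program step by step:
Start: pos=(0,0), heading=0, pen down
RT 299: heading 0 -> 61
LT 169: heading 61 -> 230
PD: pen down
RT 90: heading 230 -> 140
FD 3: (0,0) -> (-2.298,1.928) [heading=140, draw]
FD 1: (-2.298,1.928) -> (-3.064,2.571) [heading=140, draw]
Final: pos=(-3.064,2.571), heading=140, 2 segment(s) drawn
Waypoints (3 total):
(0, 0)
(-2.298, 1.928)
(-3.064, 2.571)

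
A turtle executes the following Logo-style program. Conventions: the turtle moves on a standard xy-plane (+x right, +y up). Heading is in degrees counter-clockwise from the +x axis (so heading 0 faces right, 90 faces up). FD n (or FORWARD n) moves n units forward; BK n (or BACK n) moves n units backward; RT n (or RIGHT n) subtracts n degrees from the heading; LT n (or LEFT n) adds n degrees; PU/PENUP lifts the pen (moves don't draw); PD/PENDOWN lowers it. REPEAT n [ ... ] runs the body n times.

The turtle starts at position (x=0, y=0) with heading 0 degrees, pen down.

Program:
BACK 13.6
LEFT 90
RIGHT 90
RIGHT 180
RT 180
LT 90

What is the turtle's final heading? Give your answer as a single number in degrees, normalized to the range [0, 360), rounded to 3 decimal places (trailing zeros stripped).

Answer: 90

Derivation:
Executing turtle program step by step:
Start: pos=(0,0), heading=0, pen down
BK 13.6: (0,0) -> (-13.6,0) [heading=0, draw]
LT 90: heading 0 -> 90
RT 90: heading 90 -> 0
RT 180: heading 0 -> 180
RT 180: heading 180 -> 0
LT 90: heading 0 -> 90
Final: pos=(-13.6,0), heading=90, 1 segment(s) drawn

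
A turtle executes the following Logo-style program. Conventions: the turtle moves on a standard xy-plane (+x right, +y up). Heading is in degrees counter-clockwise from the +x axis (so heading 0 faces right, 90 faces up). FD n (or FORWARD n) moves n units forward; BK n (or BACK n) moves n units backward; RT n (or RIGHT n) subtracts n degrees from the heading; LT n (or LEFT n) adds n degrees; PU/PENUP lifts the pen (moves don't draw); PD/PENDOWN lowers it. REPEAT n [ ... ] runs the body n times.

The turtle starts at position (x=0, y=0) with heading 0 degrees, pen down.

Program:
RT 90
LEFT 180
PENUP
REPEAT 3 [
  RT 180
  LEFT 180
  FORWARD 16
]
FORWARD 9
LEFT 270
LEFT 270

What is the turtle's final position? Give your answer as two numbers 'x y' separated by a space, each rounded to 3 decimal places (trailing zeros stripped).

Answer: 0 57

Derivation:
Executing turtle program step by step:
Start: pos=(0,0), heading=0, pen down
RT 90: heading 0 -> 270
LT 180: heading 270 -> 90
PU: pen up
REPEAT 3 [
  -- iteration 1/3 --
  RT 180: heading 90 -> 270
  LT 180: heading 270 -> 90
  FD 16: (0,0) -> (0,16) [heading=90, move]
  -- iteration 2/3 --
  RT 180: heading 90 -> 270
  LT 180: heading 270 -> 90
  FD 16: (0,16) -> (0,32) [heading=90, move]
  -- iteration 3/3 --
  RT 180: heading 90 -> 270
  LT 180: heading 270 -> 90
  FD 16: (0,32) -> (0,48) [heading=90, move]
]
FD 9: (0,48) -> (0,57) [heading=90, move]
LT 270: heading 90 -> 0
LT 270: heading 0 -> 270
Final: pos=(0,57), heading=270, 0 segment(s) drawn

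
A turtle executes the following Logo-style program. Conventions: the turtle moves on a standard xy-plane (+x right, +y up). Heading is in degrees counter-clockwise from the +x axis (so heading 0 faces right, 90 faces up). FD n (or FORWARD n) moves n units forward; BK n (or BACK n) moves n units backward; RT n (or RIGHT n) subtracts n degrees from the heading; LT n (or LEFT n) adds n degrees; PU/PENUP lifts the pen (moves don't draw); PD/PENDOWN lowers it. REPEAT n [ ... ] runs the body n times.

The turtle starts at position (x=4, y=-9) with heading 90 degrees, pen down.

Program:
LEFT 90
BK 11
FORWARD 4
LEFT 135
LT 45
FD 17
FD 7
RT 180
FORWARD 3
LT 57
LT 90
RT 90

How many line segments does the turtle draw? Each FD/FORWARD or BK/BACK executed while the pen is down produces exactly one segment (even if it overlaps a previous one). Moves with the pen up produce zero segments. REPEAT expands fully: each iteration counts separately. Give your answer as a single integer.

Answer: 5

Derivation:
Executing turtle program step by step:
Start: pos=(4,-9), heading=90, pen down
LT 90: heading 90 -> 180
BK 11: (4,-9) -> (15,-9) [heading=180, draw]
FD 4: (15,-9) -> (11,-9) [heading=180, draw]
LT 135: heading 180 -> 315
LT 45: heading 315 -> 0
FD 17: (11,-9) -> (28,-9) [heading=0, draw]
FD 7: (28,-9) -> (35,-9) [heading=0, draw]
RT 180: heading 0 -> 180
FD 3: (35,-9) -> (32,-9) [heading=180, draw]
LT 57: heading 180 -> 237
LT 90: heading 237 -> 327
RT 90: heading 327 -> 237
Final: pos=(32,-9), heading=237, 5 segment(s) drawn
Segments drawn: 5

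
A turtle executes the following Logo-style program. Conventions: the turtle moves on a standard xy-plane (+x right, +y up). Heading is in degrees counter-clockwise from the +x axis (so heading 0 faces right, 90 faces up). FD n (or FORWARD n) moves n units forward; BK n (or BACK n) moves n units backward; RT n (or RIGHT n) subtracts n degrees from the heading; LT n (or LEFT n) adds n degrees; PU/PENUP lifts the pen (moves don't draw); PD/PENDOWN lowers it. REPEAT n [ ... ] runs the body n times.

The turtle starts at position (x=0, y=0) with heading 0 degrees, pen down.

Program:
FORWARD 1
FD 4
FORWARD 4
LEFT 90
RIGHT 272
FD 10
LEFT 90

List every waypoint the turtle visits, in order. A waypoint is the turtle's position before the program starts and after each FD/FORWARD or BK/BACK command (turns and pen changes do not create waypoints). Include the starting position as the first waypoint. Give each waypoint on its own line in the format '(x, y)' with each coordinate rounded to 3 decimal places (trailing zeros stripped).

Executing turtle program step by step:
Start: pos=(0,0), heading=0, pen down
FD 1: (0,0) -> (1,0) [heading=0, draw]
FD 4: (1,0) -> (5,0) [heading=0, draw]
FD 4: (5,0) -> (9,0) [heading=0, draw]
LT 90: heading 0 -> 90
RT 272: heading 90 -> 178
FD 10: (9,0) -> (-0.994,0.349) [heading=178, draw]
LT 90: heading 178 -> 268
Final: pos=(-0.994,0.349), heading=268, 4 segment(s) drawn
Waypoints (5 total):
(0, 0)
(1, 0)
(5, 0)
(9, 0)
(-0.994, 0.349)

Answer: (0, 0)
(1, 0)
(5, 0)
(9, 0)
(-0.994, 0.349)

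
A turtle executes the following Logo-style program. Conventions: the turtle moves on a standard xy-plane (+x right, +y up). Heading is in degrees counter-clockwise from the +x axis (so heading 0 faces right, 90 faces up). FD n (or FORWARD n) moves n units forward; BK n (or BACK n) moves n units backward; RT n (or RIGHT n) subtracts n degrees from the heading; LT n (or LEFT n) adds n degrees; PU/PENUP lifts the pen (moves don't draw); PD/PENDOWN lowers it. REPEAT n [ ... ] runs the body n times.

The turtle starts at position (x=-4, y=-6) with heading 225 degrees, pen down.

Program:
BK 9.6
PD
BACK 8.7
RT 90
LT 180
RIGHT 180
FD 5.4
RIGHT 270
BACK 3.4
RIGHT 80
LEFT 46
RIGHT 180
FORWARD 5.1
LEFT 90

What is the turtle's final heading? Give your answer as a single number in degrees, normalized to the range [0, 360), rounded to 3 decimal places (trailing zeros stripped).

Answer: 101

Derivation:
Executing turtle program step by step:
Start: pos=(-4,-6), heading=225, pen down
BK 9.6: (-4,-6) -> (2.788,0.788) [heading=225, draw]
PD: pen down
BK 8.7: (2.788,0.788) -> (8.94,6.94) [heading=225, draw]
RT 90: heading 225 -> 135
LT 180: heading 135 -> 315
RT 180: heading 315 -> 135
FD 5.4: (8.94,6.94) -> (5.122,10.758) [heading=135, draw]
RT 270: heading 135 -> 225
BK 3.4: (5.122,10.758) -> (7.526,13.163) [heading=225, draw]
RT 80: heading 225 -> 145
LT 46: heading 145 -> 191
RT 180: heading 191 -> 11
FD 5.1: (7.526,13.163) -> (12.532,14.136) [heading=11, draw]
LT 90: heading 11 -> 101
Final: pos=(12.532,14.136), heading=101, 5 segment(s) drawn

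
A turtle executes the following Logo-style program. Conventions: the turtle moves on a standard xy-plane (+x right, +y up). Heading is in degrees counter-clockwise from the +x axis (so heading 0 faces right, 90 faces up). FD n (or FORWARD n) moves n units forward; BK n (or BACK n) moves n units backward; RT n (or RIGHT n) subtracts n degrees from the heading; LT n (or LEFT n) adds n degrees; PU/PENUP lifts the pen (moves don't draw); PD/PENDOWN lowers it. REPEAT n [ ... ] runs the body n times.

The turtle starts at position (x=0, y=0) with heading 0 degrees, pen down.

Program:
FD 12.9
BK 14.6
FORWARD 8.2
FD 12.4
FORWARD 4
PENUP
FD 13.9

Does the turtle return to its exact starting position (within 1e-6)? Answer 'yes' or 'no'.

Answer: no

Derivation:
Executing turtle program step by step:
Start: pos=(0,0), heading=0, pen down
FD 12.9: (0,0) -> (12.9,0) [heading=0, draw]
BK 14.6: (12.9,0) -> (-1.7,0) [heading=0, draw]
FD 8.2: (-1.7,0) -> (6.5,0) [heading=0, draw]
FD 12.4: (6.5,0) -> (18.9,0) [heading=0, draw]
FD 4: (18.9,0) -> (22.9,0) [heading=0, draw]
PU: pen up
FD 13.9: (22.9,0) -> (36.8,0) [heading=0, move]
Final: pos=(36.8,0), heading=0, 5 segment(s) drawn

Start position: (0, 0)
Final position: (36.8, 0)
Distance = 36.8; >= 1e-6 -> NOT closed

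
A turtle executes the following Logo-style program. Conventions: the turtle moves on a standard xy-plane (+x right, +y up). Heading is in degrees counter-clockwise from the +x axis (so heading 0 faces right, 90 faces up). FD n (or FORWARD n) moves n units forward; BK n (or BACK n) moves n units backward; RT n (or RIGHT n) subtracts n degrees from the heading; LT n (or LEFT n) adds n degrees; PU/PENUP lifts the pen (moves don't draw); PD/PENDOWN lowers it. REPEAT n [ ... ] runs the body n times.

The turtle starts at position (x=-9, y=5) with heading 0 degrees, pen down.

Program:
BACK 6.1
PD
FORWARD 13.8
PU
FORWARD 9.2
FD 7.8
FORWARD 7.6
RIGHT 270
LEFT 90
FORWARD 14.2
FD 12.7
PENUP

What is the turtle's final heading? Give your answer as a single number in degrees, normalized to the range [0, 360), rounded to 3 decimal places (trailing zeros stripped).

Executing turtle program step by step:
Start: pos=(-9,5), heading=0, pen down
BK 6.1: (-9,5) -> (-15.1,5) [heading=0, draw]
PD: pen down
FD 13.8: (-15.1,5) -> (-1.3,5) [heading=0, draw]
PU: pen up
FD 9.2: (-1.3,5) -> (7.9,5) [heading=0, move]
FD 7.8: (7.9,5) -> (15.7,5) [heading=0, move]
FD 7.6: (15.7,5) -> (23.3,5) [heading=0, move]
RT 270: heading 0 -> 90
LT 90: heading 90 -> 180
FD 14.2: (23.3,5) -> (9.1,5) [heading=180, move]
FD 12.7: (9.1,5) -> (-3.6,5) [heading=180, move]
PU: pen up
Final: pos=(-3.6,5), heading=180, 2 segment(s) drawn

Answer: 180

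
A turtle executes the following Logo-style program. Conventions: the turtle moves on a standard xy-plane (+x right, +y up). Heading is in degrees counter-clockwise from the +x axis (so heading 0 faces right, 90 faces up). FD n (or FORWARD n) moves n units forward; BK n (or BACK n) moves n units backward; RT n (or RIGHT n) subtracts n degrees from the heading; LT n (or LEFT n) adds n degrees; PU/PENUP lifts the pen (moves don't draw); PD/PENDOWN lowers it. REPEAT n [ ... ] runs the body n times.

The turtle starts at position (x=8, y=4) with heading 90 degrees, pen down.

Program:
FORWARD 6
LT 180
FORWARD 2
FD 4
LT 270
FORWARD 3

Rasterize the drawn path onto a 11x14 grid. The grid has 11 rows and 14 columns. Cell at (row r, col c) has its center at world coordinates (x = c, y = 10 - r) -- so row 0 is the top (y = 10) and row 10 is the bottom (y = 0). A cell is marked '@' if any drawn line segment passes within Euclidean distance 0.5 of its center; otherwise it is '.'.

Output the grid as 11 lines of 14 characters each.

Segment 0: (8,4) -> (8,10)
Segment 1: (8,10) -> (8,8)
Segment 2: (8,8) -> (8,4)
Segment 3: (8,4) -> (5,4)

Answer: ........@.....
........@.....
........@.....
........@.....
........@.....
........@.....
.....@@@@.....
..............
..............
..............
..............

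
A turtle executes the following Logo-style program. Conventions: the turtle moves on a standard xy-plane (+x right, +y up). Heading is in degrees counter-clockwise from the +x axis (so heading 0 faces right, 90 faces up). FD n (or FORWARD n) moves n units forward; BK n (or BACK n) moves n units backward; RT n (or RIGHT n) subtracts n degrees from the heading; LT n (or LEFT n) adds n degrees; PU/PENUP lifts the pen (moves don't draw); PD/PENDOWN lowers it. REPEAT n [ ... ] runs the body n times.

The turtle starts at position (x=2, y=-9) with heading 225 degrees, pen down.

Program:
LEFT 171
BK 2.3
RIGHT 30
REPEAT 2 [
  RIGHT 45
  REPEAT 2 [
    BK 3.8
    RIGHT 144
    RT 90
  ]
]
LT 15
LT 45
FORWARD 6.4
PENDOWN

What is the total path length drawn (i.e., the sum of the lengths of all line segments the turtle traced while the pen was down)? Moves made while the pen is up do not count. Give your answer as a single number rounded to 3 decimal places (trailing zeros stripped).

Executing turtle program step by step:
Start: pos=(2,-9), heading=225, pen down
LT 171: heading 225 -> 36
BK 2.3: (2,-9) -> (0.139,-10.352) [heading=36, draw]
RT 30: heading 36 -> 6
REPEAT 2 [
  -- iteration 1/2 --
  RT 45: heading 6 -> 321
  REPEAT 2 [
    -- iteration 1/2 --
    BK 3.8: (0.139,-10.352) -> (-2.814,-7.96) [heading=321, draw]
    RT 144: heading 321 -> 177
    RT 90: heading 177 -> 87
    -- iteration 2/2 --
    BK 3.8: (-2.814,-7.96) -> (-3.013,-11.755) [heading=87, draw]
    RT 144: heading 87 -> 303
    RT 90: heading 303 -> 213
  ]
  -- iteration 2/2 --
  RT 45: heading 213 -> 168
  REPEAT 2 [
    -- iteration 1/2 --
    BK 3.8: (-3.013,-11.755) -> (0.704,-12.545) [heading=168, draw]
    RT 144: heading 168 -> 24
    RT 90: heading 24 -> 294
    -- iteration 2/2 --
    BK 3.8: (0.704,-12.545) -> (-0.841,-9.074) [heading=294, draw]
    RT 144: heading 294 -> 150
    RT 90: heading 150 -> 60
  ]
]
LT 15: heading 60 -> 75
LT 45: heading 75 -> 120
FD 6.4: (-0.841,-9.074) -> (-4.041,-3.531) [heading=120, draw]
PD: pen down
Final: pos=(-4.041,-3.531), heading=120, 6 segment(s) drawn

Segment lengths:
  seg 1: (2,-9) -> (0.139,-10.352), length = 2.3
  seg 2: (0.139,-10.352) -> (-2.814,-7.96), length = 3.8
  seg 3: (-2.814,-7.96) -> (-3.013,-11.755), length = 3.8
  seg 4: (-3.013,-11.755) -> (0.704,-12.545), length = 3.8
  seg 5: (0.704,-12.545) -> (-0.841,-9.074), length = 3.8
  seg 6: (-0.841,-9.074) -> (-4.041,-3.531), length = 6.4
Total = 23.9

Answer: 23.9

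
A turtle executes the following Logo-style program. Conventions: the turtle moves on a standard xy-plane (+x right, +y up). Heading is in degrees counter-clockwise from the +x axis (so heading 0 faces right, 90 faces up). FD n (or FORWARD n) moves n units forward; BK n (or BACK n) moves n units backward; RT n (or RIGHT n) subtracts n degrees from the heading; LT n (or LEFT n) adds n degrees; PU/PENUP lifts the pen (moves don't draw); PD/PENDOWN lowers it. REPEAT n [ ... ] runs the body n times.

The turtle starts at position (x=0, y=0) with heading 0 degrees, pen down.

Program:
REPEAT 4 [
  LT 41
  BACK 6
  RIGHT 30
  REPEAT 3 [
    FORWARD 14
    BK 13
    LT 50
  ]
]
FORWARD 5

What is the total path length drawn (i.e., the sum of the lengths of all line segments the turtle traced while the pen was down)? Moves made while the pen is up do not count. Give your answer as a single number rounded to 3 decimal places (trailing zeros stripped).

Answer: 353

Derivation:
Executing turtle program step by step:
Start: pos=(0,0), heading=0, pen down
REPEAT 4 [
  -- iteration 1/4 --
  LT 41: heading 0 -> 41
  BK 6: (0,0) -> (-4.528,-3.936) [heading=41, draw]
  RT 30: heading 41 -> 11
  REPEAT 3 [
    -- iteration 1/3 --
    FD 14: (-4.528,-3.936) -> (9.215,-1.265) [heading=11, draw]
    BK 13: (9.215,-1.265) -> (-3.547,-3.746) [heading=11, draw]
    LT 50: heading 11 -> 61
    -- iteration 2/3 --
    FD 14: (-3.547,-3.746) -> (3.241,8.499) [heading=61, draw]
    BK 13: (3.241,8.499) -> (-3.062,-2.871) [heading=61, draw]
    LT 50: heading 61 -> 111
    -- iteration 3/3 --
    FD 14: (-3.062,-2.871) -> (-8.079,10.199) [heading=111, draw]
    BK 13: (-8.079,10.199) -> (-3.42,-1.937) [heading=111, draw]
    LT 50: heading 111 -> 161
  ]
  -- iteration 2/4 --
  LT 41: heading 161 -> 202
  BK 6: (-3.42,-1.937) -> (2.143,0.31) [heading=202, draw]
  RT 30: heading 202 -> 172
  REPEAT 3 [
    -- iteration 1/3 --
    FD 14: (2.143,0.31) -> (-11.721,2.259) [heading=172, draw]
    BK 13: (-11.721,2.259) -> (1.153,0.449) [heading=172, draw]
    LT 50: heading 172 -> 222
    -- iteration 2/3 --
    FD 14: (1.153,0.449) -> (-9.251,-8.918) [heading=222, draw]
    BK 13: (-9.251,-8.918) -> (0.41,-0.22) [heading=222, draw]
    LT 50: heading 222 -> 272
    -- iteration 3/3 --
    FD 14: (0.41,-0.22) -> (0.898,-14.211) [heading=272, draw]
    BK 13: (0.898,-14.211) -> (0.444,-1.219) [heading=272, draw]
    LT 50: heading 272 -> 322
  ]
  -- iteration 3/4 --
  LT 41: heading 322 -> 3
  BK 6: (0.444,-1.219) -> (-5.547,-1.533) [heading=3, draw]
  RT 30: heading 3 -> 333
  REPEAT 3 [
    -- iteration 1/3 --
    FD 14: (-5.547,-1.533) -> (6.927,-7.889) [heading=333, draw]
    BK 13: (6.927,-7.889) -> (-4.656,-1.987) [heading=333, draw]
    LT 50: heading 333 -> 23
    -- iteration 2/3 --
    FD 14: (-4.656,-1.987) -> (8.231,3.483) [heading=23, draw]
    BK 13: (8.231,3.483) -> (-3.736,-1.596) [heading=23, draw]
    LT 50: heading 23 -> 73
    -- iteration 3/3 --
    FD 14: (-3.736,-1.596) -> (0.357,11.792) [heading=73, draw]
    BK 13: (0.357,11.792) -> (-3.443,-0.64) [heading=73, draw]
    LT 50: heading 73 -> 123
  ]
  -- iteration 4/4 --
  LT 41: heading 123 -> 164
  BK 6: (-3.443,-0.64) -> (2.324,-2.294) [heading=164, draw]
  RT 30: heading 164 -> 134
  REPEAT 3 [
    -- iteration 1/3 --
    FD 14: (2.324,-2.294) -> (-7.401,7.777) [heading=134, draw]
    BK 13: (-7.401,7.777) -> (1.629,-1.575) [heading=134, draw]
    LT 50: heading 134 -> 184
    -- iteration 2/3 --
    FD 14: (1.629,-1.575) -> (-12.336,-2.551) [heading=184, draw]
    BK 13: (-12.336,-2.551) -> (0.632,-1.644) [heading=184, draw]
    LT 50: heading 184 -> 234
    -- iteration 3/3 --
    FD 14: (0.632,-1.644) -> (-7.597,-12.971) [heading=234, draw]
    BK 13: (-7.597,-12.971) -> (0.044,-2.453) [heading=234, draw]
    LT 50: heading 234 -> 284
  ]
]
FD 5: (0.044,-2.453) -> (1.254,-7.305) [heading=284, draw]
Final: pos=(1.254,-7.305), heading=284, 29 segment(s) drawn

Segment lengths:
  seg 1: (0,0) -> (-4.528,-3.936), length = 6
  seg 2: (-4.528,-3.936) -> (9.215,-1.265), length = 14
  seg 3: (9.215,-1.265) -> (-3.547,-3.746), length = 13
  seg 4: (-3.547,-3.746) -> (3.241,8.499), length = 14
  seg 5: (3.241,8.499) -> (-3.062,-2.871), length = 13
  seg 6: (-3.062,-2.871) -> (-8.079,10.199), length = 14
  seg 7: (-8.079,10.199) -> (-3.42,-1.937), length = 13
  seg 8: (-3.42,-1.937) -> (2.143,0.31), length = 6
  seg 9: (2.143,0.31) -> (-11.721,2.259), length = 14
  seg 10: (-11.721,2.259) -> (1.153,0.449), length = 13
  seg 11: (1.153,0.449) -> (-9.251,-8.918), length = 14
  seg 12: (-9.251,-8.918) -> (0.41,-0.22), length = 13
  seg 13: (0.41,-0.22) -> (0.898,-14.211), length = 14
  seg 14: (0.898,-14.211) -> (0.444,-1.219), length = 13
  seg 15: (0.444,-1.219) -> (-5.547,-1.533), length = 6
  seg 16: (-5.547,-1.533) -> (6.927,-7.889), length = 14
  seg 17: (6.927,-7.889) -> (-4.656,-1.987), length = 13
  seg 18: (-4.656,-1.987) -> (8.231,3.483), length = 14
  seg 19: (8.231,3.483) -> (-3.736,-1.596), length = 13
  seg 20: (-3.736,-1.596) -> (0.357,11.792), length = 14
  seg 21: (0.357,11.792) -> (-3.443,-0.64), length = 13
  seg 22: (-3.443,-0.64) -> (2.324,-2.294), length = 6
  seg 23: (2.324,-2.294) -> (-7.401,7.777), length = 14
  seg 24: (-7.401,7.777) -> (1.629,-1.575), length = 13
  seg 25: (1.629,-1.575) -> (-12.336,-2.551), length = 14
  seg 26: (-12.336,-2.551) -> (0.632,-1.644), length = 13
  seg 27: (0.632,-1.644) -> (-7.597,-12.971), length = 14
  seg 28: (-7.597,-12.971) -> (0.044,-2.453), length = 13
  seg 29: (0.044,-2.453) -> (1.254,-7.305), length = 5
Total = 353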